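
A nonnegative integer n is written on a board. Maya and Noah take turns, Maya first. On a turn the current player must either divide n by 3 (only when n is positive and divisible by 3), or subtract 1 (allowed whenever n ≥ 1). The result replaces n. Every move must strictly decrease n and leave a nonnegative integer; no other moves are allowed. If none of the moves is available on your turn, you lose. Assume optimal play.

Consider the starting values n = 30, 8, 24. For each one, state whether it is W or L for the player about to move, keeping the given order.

Classify positions by backward induction: terminal positions (no move available) are L. From any other position, the mover wins iff some move reaches an L.
n=0: no move → L
n=1: can move to 0, which is L ⇒ W
n=2: the only move is to 1(W), a W ⇒ L
n=3: can move to 2, which is L ⇒ W
n=4: the only move is to 3(W), a W ⇒ L
n=5: can move to 4, which is L ⇒ W
n=6: can move to 2, which is L ⇒ W
n=7: the only move is to 6(W), a W ⇒ L
n=8: can move to 7, which is L ⇒ W
n=9: moves to 3(W), 8(W); every one is W ⇒ L
n=10: can move to 9, which is L ⇒ W
n=11: the only move is to 10(W), a W ⇒ L
n=12: can move to 4, which is L ⇒ W
n=13: the only move is to 12(W), a W ⇒ L
n=14: can move to 13, which is L ⇒ W
n=15: moves to 5(W), 14(W); every one is W ⇒ L
n=16: can move to 15, which is L ⇒ W
n=17: the only move is to 16(W), a W ⇒ L
n=18: can move to 17, which is L ⇒ W
n=19: the only move is to 18(W), a W ⇒ L
n=20: can move to 19, which is L ⇒ W
n=21: can move to 7, which is L ⇒ W
n=22: the only move is to 21(W), a W ⇒ L
n=23: can move to 22, which is L ⇒ W
n=24: moves to 8(W), 23(W); every one is W ⇒ L
n=25: can move to 24, which is L ⇒ W
n=26: the only move is to 25(W), a W ⇒ L
n=27: can move to 9, which is L ⇒ W
n=28: the only move is to 27(W), a W ⇒ L
n=29: can move to 28, which is L ⇒ W
n=30: moves to 10(W), 29(W); every one is W ⇒ L

30: L, 8: W, 24: L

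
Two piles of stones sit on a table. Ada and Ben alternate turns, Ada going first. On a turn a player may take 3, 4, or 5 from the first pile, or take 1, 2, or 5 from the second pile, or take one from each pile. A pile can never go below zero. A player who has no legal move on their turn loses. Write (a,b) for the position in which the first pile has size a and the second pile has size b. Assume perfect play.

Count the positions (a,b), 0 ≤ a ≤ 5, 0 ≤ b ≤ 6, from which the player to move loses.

Build the W/L table. Terminal = L. A non-terminal position is W if it has a move to some L; otherwise it is L.
Every move lowers a or b (never raises either), so fill the grid row by row in increasing a, and left to right within a row: each cell's successors are then already labelled.
      b=0  b=1  b=2  b=3  b=4  b=5  b=6
a=0:    L    W    W    L    W    W    L
a=1:    L    W    W    L    W    W    L
a=2:    L    W    W    L    W    W    L
a=3:    W    W    L    W    W    L    W
a=4:    W    L    W    W    L    W    W
a=5:    W    L    W    W    L    W    W
Cells with no legal move (terminal, hence L): (0,0), (1,0), (2,0).
The remaining L cells, each justified by listing all of its moves:
(0,3): only reaches (0,2)(W), (0,1)(W), all W → L
(0,6): only reaches (0,5)(W), (0,4)(W), (0,1)(W), all W → L
(1,3): only reaches (1,2)(W), (1,1)(W), (0,2)(W), all W → L
(1,6): only reaches (1,5)(W), (1,4)(W), (1,1)(W), (0,5)(W), all W → L
(2,3): only reaches (2,2)(W), (2,1)(W), (1,2)(W), all W → L
(2,6): only reaches (2,5)(W), (2,4)(W), (2,1)(W), (1,5)(W), all W → L
(3,2): only reaches (0,2)(W), (3,1)(W), (3,0)(W), (2,1)(W), all W → L
(3,5): only reaches (0,5)(W), (3,4)(W), (3,3)(W), (3,0)(W), (2,4)(W), all W → L
(4,1): only reaches (1,1)(W), (0,1)(W), (4,0)(W), (3,0)(W), all W → L
(4,4): only reaches (1,4)(W), (0,4)(W), (4,3)(W), (4,2)(W), (3,3)(W), all W → L
(5,1): only reaches (2,1)(W), (1,1)(W), (0,1)(W), (5,0)(W), (4,0)(W), all W → L
(5,4): only reaches (2,4)(W), (1,4)(W), (0,4)(W), (5,3)(W), (5,2)(W), (4,3)(W), all W → L
Every other cell has at least one move into one of the L cells above, so it is W.
L cells per row: a=0: 3, a=1: 3, a=2: 3, a=3: 2, a=4: 2, a=5: 2; total 15.

15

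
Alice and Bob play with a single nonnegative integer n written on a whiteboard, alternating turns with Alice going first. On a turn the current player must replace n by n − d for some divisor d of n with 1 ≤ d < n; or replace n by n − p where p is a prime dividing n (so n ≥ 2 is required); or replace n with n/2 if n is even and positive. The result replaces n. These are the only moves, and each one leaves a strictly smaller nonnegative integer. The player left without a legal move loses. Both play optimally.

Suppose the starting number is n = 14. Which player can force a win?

Bob wins.

Compute win/loss labels from the base case upward. A position with no move is L. Any other position is W if it can reach an L in one move, else L.
n=0: no move → L
n=1: no move → L
n=2: W (go to 0, an L position)
n=3: W (go to 0, an L position)
n=4: L (options 2(W), 3(W) are all W)
n=5: W (go to 0, an L position)
n=6: W (go to 4, an L position)
n=7: W (go to 0, an L position)
n=8: W (go to 4, an L position)
n=9: L (options 6(W), 8(W) are all W)
n=10: W (go to 9, an L position)
n=11: W (go to 0, an L position)
n=12: W (go to 9, an L position)
n=13: W (go to 0, an L position)
n=14: L (options 7(W), 12(W), 13(W) are all W)
Every move from 14 reaches a W position, so the mover loses.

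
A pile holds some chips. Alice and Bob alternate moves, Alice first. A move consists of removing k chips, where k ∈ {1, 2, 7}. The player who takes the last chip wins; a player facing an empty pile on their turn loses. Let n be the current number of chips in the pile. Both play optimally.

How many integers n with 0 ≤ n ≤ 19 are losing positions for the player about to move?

7

Label each position W (a win for the player to move) or L (a loss). A position with no legal move is L; any other position is W exactly when some move reaches an L, and L when every move reaches a W.
n=0: no move → L
n=1: →0(L), so W
n=2: →0(L), so W
n=3: →2(W), 1(W) — all W, so L
n=4: →3(L), so W
n=5: →3(L), so W
n=6: →5(W), 4(W) — all W, so L
n=7: →6(L), so W
n=8: →6(L), so W
n=9: →8(W), 7(W), 2(W) — all W, so L
n=10: →9(L), so W
n=11: →9(L), so W
n=12: →11(W), 10(W), 5(W) — all W, so L
n=13: →12(L), so W
n=14: →12(L), so W
n=15: →14(W), 13(W), 8(W) — all W, so L
n=16: →15(L), so W
n=17: →15(L), so W
n=18: →17(W), 16(W), 11(W) — all W, so L
n=19: →18(L), so W
L entries with 0 ≤ n ≤ 19: n = 0, 3, 6, 9, 12, 15, 18; that makes 7.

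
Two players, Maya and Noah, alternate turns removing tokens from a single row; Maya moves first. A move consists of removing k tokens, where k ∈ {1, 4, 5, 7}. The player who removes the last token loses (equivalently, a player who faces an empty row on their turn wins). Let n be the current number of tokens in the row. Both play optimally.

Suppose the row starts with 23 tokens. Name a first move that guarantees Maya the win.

Remove 4, leaving 19.

Label each position W (a win for the player to move) or L (a loss). A position with no legal move is W; any other position is W exactly when some move reaches an L, and L when every move reaches a W.
n=0: no move; the opponent has just taken the last token and therefore loses → W
n=1: →0(W) only, which is W, so L
n=2: →1(L), so W
n=3: →2(W) only, which is W, so L
n=4: →3(L), so W
n=5: →1(L), so W
n=6: →1(L), so W
n=7: →3(L), so W
n=8: →3(L), so W
n=9: →8(W), 5(W), 4(W), 2(W) — all W, so L
n=10: →9(L), so W
n=11: →10(W), 7(W), 6(W), 4(W) — all W, so L
n=12: →11(L), so W
n=13: →9(L), so W
n=14: →9(L), so W
n=15: →11(L), so W
n=16: →11(L), so W
n=17: →16(W), 13(W), 12(W), 10(W) — all W, so L
n=18: →17(L), so W
n=19: →18(W), 15(W), 14(W), 12(W) — all W, so L
n=20: →19(L), so W
n=21: →17(L), so W
n=22: →17(L), so W
n=23: →19(L), so W
From 23, the L positions reachable in one move are: 19.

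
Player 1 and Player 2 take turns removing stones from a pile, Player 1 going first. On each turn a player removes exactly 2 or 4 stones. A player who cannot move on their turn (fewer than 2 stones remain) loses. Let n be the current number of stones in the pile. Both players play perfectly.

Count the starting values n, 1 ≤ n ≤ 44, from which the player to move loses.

Positions with no move are L. A position that does have a move is losing for the player to move precisely when every available move leads to a winning position for the opponent. Fill in the labels:
n=0: no move → L
n=1: no move → L
n=2: reaches L-position 0 → W
n=3: reaches L-position 1 → W
n=4: reaches L-position 0 → W
n=5: reaches L-position 1 → W
n=6: only reaches 4(W), 2(W), all W → L
n=7: only reaches 5(W), 3(W), all W → L
n=8: reaches L-position 6 → W
n=9: reaches L-position 7 → W
n=10: reaches L-position 6 → W
n=11: reaches L-position 7 → W
n=12: only reaches 10(W), 8(W), all W → L
n=13: only reaches 11(W), 9(W), all W → L
n=14: reaches L-position 12 → W
n=15: reaches L-position 13 → W
n=16: reaches L-position 12 → W
n=17: reaches L-position 13 → W
n=18: only reaches 16(W), 14(W), all W → L
n=19: only reaches 17(W), 15(W), all W → L
n=20: reaches L-position 18 → W
n=21: reaches L-position 19 → W
n=22: reaches L-position 18 → W
n=23: reaches L-position 19 → W
n=24: only reaches 22(W), 20(W), all W → L
n=25: only reaches 23(W), 21(W), all W → L
n=26: reaches L-position 24 → W
n=27: reaches L-position 25 → W
n=28: reaches L-position 24 → W
n=29: reaches L-position 25 → W
n=30: only reaches 28(W), 26(W), all W → L
n=31: only reaches 29(W), 27(W), all W → L
n=32: reaches L-position 30 → W
n=33: reaches L-position 31 → W
n=34: reaches L-position 30 → W
n=35: reaches L-position 31 → W
n=36: only reaches 34(W), 32(W), all W → L
n=37: only reaches 35(W), 33(W), all W → L
n=38: reaches L-position 36 → W
n=39: reaches L-position 37 → W
n=40: reaches L-position 36 → W
n=41: reaches L-position 37 → W
n=42: only reaches 40(W), 38(W), all W → L
n=43: only reaches 41(W), 39(W), all W → L
n=44: reaches L-position 42 → W
L entries with 1 ≤ n ≤ 44 (n=0 is outside the asked range and is not counted): n = 1, 6, 7, 12, 13, 18, 19, 24, 25, 30, 31, 36, 37, 42, 43; that makes 15.

15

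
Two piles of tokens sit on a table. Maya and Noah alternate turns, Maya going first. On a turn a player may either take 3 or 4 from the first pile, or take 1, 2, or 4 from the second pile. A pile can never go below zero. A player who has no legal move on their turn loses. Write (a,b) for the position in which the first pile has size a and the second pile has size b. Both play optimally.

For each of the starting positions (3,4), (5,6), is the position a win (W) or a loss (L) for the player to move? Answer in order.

(3,4): L, (5,6): W

Positions with no move are L. A position that does have a move is losing for the player to move precisely when every available move leads to a winning position for the opponent. Fill in the labels:
No move ever increases a pile, so every position that can arise here has a ≤ 5 and b ≤ 6; it is enough to label the cells with 0 ≤ a ≤ 5 and 0 ≤ b ≤ 6.
Every move lowers a or b (never raises either), so fill the grid row by row in increasing a, and left to right within a row: each cell's successors are then already labelled.
      b=0  b=1  b=2  b=3  b=4  b=5  b=6
a=0:    L    W    W    L    W    W    L
a=1:    L    W    W    L    W    W    L
a=2:    L    W    W    L    W    W    L
a=3:    W    L    W    W    L    W    W
a=4:    W    L    W    W    L    W    W
a=5:    W    L    W    W    L    W    W
Cells with no legal move (terminal, hence L): (0,0), (1,0), (2,0).
The remaining L cells, each justified by listing all of its moves:
(0,3): moves to (0,2)(W), (0,1)(W); every one is W ⇒ L
(0,6): moves to (0,5)(W), (0,4)(W), (0,2)(W); every one is W ⇒ L
(1,3): moves to (1,2)(W), (1,1)(W); every one is W ⇒ L
(1,6): moves to (1,5)(W), (1,4)(W), (1,2)(W); every one is W ⇒ L
(2,3): moves to (2,2)(W), (2,1)(W); every one is W ⇒ L
(2,6): moves to (2,5)(W), (2,4)(W), (2,2)(W); every one is W ⇒ L
(3,1): moves to (0,1)(W), (3,0)(W); every one is W ⇒ L
(3,4): moves to (0,4)(W), (3,3)(W), (3,2)(W), (3,0)(W); every one is W ⇒ L
(4,1): moves to (1,1)(W), (0,1)(W), (4,0)(W); every one is W ⇒ L
(4,4): moves to (1,4)(W), (0,4)(W), (4,3)(W), (4,2)(W), (4,0)(W); every one is W ⇒ L
(5,1): moves to (2,1)(W), (1,1)(W), (5,0)(W); every one is W ⇒ L
(5,4): moves to (2,4)(W), (1,4)(W), (5,3)(W), (5,2)(W), (5,0)(W); every one is W ⇒ L
Every other cell has at least one move into one of the L cells above, so it is W.
(3,4): one of the L cells justified above, so L
(5,6): the move to (2,6) reaches an L cell, so W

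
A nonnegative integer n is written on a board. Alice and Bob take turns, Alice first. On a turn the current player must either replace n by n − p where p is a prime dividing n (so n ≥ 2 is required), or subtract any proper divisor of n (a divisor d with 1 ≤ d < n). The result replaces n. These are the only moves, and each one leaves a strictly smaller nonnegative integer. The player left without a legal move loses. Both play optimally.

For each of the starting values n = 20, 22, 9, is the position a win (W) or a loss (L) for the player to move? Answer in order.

20: L, 22: W, 9: L

Compute win/loss labels from the base case upward. A position with no move is L. Any other position is W if it can reach an L in one move, else L.
n=0: no move → L
n=1: no move → L
n=2: can move to 0, which is L ⇒ W
n=3: can move to 0, which is L ⇒ W
n=4: moves to 2(W), 3(W); every one is W ⇒ L
n=5: can move to 0, which is L ⇒ W
n=6: can move to 4, which is L ⇒ W
n=7: can move to 0, which is L ⇒ W
n=8: can move to 4, which is L ⇒ W
n=9: moves to 6(W), 8(W); every one is W ⇒ L
n=10: can move to 9, which is L ⇒ W
n=11: can move to 0, which is L ⇒ W
n=12: can move to 9, which is L ⇒ W
n=13: can move to 0, which is L ⇒ W
n=14: moves to 7(W), 12(W), 13(W); every one is W ⇒ L
n=15: can move to 14, which is L ⇒ W
n=16: can move to 14, which is L ⇒ W
n=17: can move to 0, which is L ⇒ W
n=18: can move to 9, which is L ⇒ W
n=19: can move to 0, which is L ⇒ W
n=20: moves to 10(W), 15(W), 16(W), 18(W), 19(W); every one is W ⇒ L
n=21: can move to 14, which is L ⇒ W
n=22: can move to 20, which is L ⇒ W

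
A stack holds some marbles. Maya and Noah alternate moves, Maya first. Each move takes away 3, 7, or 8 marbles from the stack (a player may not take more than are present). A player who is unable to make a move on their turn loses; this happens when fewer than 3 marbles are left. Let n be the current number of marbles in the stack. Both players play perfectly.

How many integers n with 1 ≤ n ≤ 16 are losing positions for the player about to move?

6

Build the W/L table. Terminal = L. A non-terminal position is W if it has a move to some L; otherwise it is L.
n=0: no move → L
n=1: no move → L
n=2: no move → L
n=3: →0(L), so W
n=4: →1(L), so W
n=5: →2(L), so W
n=6: →3(W) only, which is W, so L
n=7: →0(L), so W
n=8: →1(L), so W
n=9: →6(L), so W
n=10: →2(L), so W
n=11: →8(W), 4(W), 3(W) — all W, so L
n=12: →9(W), 5(W), 4(W) — all W, so L
n=13: →6(L), so W
n=14: →11(L), so W
n=15: →12(L), so W
n=16: →13(W), 9(W), 8(W) — all W, so L
L entries with 1 ≤ n ≤ 16 (n=0 is outside the asked range and is not counted): n = 1, 2, 6, 11, 12, 16; that makes 6.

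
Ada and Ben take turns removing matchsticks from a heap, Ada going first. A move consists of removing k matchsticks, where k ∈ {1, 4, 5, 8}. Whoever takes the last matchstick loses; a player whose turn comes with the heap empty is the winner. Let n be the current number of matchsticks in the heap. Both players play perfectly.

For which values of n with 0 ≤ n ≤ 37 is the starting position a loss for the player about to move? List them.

Build the W/L table. Terminal = W. A non-terminal position is W if it has a move to some L; otherwise it is L.
n=0: no move; the opponent has just taken the last matchstick and therefore loses → W
n=1: only reaches 0(W), which is W → L
n=2: reaches L-position 1 → W
n=3: only reaches 2(W), which is W → L
n=4: reaches L-position 3 → W
n=5: reaches L-position 1 → W
n=6: reaches L-position 1 → W
n=7: reaches L-position 3 → W
n=8: reaches L-position 3 → W
n=9: reaches L-position 1 → W
n=10: only reaches 9(W), 6(W), 5(W), 2(W), all W → L
n=11: reaches L-position 10 → W
n=12: only reaches 11(W), 8(W), 7(W), 4(W), all W → L
n=13: reaches L-position 12 → W
n=14: reaches L-position 10 → W
n=15: reaches L-position 10 → W
n=16: reaches L-position 12 → W
n=17: reaches L-position 12 → W
n=18: reaches L-position 10 → W
n=19: only reaches 18(W), 15(W), 14(W), 11(W), all W → L
n=20: reaches L-position 19 → W
n=21: only reaches 20(W), 17(W), 16(W), 13(W), all W → L
n=22: reaches L-position 21 → W
n=23: reaches L-position 19 → W
n=24: reaches L-position 19 → W
n=25: reaches L-position 21 → W
n=26: reaches L-position 21 → W
n=27: reaches L-position 19 → W
n=28: only reaches 27(W), 24(W), 23(W), 20(W), all W → L
n=29: reaches L-position 28 → W
n=30: only reaches 29(W), 26(W), 25(W), 22(W), all W → L
n=31: reaches L-position 30 → W
n=32: reaches L-position 28 → W
n=33: reaches L-position 28 → W
n=34: reaches L-position 30 → W
n=35: reaches L-position 30 → W
n=36: reaches L-position 28 → W
n=37: only reaches 36(W), 33(W), 32(W), 29(W), all W → L
The losing starting values of n are exactly the entries labelled L in this table (9 of them).

1, 3, 10, 12, 19, 21, 28, 30, 37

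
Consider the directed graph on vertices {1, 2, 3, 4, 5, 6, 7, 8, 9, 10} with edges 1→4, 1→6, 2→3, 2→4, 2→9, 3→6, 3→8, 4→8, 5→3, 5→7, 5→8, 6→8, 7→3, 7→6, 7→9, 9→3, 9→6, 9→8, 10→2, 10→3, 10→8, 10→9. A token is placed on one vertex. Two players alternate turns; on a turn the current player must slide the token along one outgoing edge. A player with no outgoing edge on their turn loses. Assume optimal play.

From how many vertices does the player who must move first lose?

Positions with no move are L. A position that does have a move is losing for the player to move precisely when every available move leads to a winning position for the opponent. Fill in the labels:
Every edge goes from a vertex to one that appears earlier in the order 8, 6, 3, 9, 4, 7, 5, 2, 10, 1, so processing vertices in that order labels each vertex after all of its successors.
8: no outgoing edge → L
6: can move to 8, which is L ⇒ W
3: can move to 8, which is L ⇒ W
9: can move to 8, which is L ⇒ W
4: can move to 8, which is L ⇒ W
7: moves to 9(W), 3(W), 6(W); every one is W ⇒ L
5: can move to 7, which is L ⇒ W
2: moves to 4(W), 9(W), 3(W); every one is W ⇒ L
10: can move to 2, which is L ⇒ W
1: moves to 4(W), 6(W); every one is W ⇒ L
The L vertices are 1, 2, 7, 8; that is 4 in all.

4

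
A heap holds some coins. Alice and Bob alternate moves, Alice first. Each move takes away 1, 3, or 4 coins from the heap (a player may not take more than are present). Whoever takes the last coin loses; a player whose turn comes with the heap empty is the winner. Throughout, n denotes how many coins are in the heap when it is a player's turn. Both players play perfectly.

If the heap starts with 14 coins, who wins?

Alice wins.

Work bottom-up. With no move the player to move wins. Otherwise the position is W if at least one move leads to an L position for the opponent, and L if every move leads to a W.
n=0: no move; the opponent has just taken the last coin and therefore loses → W
n=1: the only move is to 0(W), a W ⇒ L
n=2: can move to 1, which is L ⇒ W
n=3: moves to 2(W), 0(W); every one is W ⇒ L
n=4: can move to 3, which is L ⇒ W
n=5: can move to 1, which is L ⇒ W
n=6: can move to 3, which is L ⇒ W
n=7: can move to 3, which is L ⇒ W
n=8: moves to 7(W), 5(W), 4(W); every one is W ⇒ L
n=9: can move to 8, which is L ⇒ W
n=10: moves to 9(W), 7(W), 6(W); every one is W ⇒ L
n=11: can move to 10, which is L ⇒ W
n=12: can move to 8, which is L ⇒ W
n=13: can move to 10, which is L ⇒ W
n=14: can move to 10, which is L ⇒ W
The starting position 14 is W: Alice should remove 4, leaving 10, handing over an L position.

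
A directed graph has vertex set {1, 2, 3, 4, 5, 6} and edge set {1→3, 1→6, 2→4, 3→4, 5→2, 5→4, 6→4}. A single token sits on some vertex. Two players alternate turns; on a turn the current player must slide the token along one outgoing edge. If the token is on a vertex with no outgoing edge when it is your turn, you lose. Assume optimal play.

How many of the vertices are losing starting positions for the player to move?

2

Use the standard recursion: the mover loses at a terminal position; elsewhere, the mover wins exactly when some move hands the opponent an L position.
Every edge goes from a vertex to one that appears earlier in the order 4, 2, 6, 3, 5, 1, so processing vertices in that order labels each vertex after all of its successors.
4: no outgoing edge → L
2: can move to 4, which is L ⇒ W
6: can move to 4, which is L ⇒ W
3: can move to 4, which is L ⇒ W
5: can move to 4, which is L ⇒ W
1: moves to 3(W), 6(W); every one is W ⇒ L
The L vertices are 1, 4; that is 2 in all.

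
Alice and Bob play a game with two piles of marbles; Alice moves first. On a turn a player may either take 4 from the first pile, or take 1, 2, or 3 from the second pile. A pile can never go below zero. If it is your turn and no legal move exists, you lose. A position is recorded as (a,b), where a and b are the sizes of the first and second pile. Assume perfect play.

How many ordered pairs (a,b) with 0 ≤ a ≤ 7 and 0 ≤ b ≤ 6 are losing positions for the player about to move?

16

Build the W/L table. Terminal = L. A non-terminal position is W if it has a move to some L; otherwise it is L.
Every move lowers a or b (never raises either), so fill the grid row by row in increasing a, and left to right within a row: each cell's successors are then already labelled.
      b=0  b=1  b=2  b=3  b=4  b=5  b=6
a=0:    L    W    W    W    L    W    W
a=1:    L    W    W    W    L    W    W
a=2:    L    W    W    W    L    W    W
a=3:    L    W    W    W    L    W    W
a=4:    W    L    W    W    W    L    W
a=5:    W    L    W    W    W    L    W
a=6:    W    L    W    W    W    L    W
a=7:    W    L    W    W    W    L    W
Cells with no legal move (terminal, hence L): (0,0), (1,0), (2,0), (3,0).
The remaining L cells, each justified by listing all of its moves:
(0,4): only reaches (0,3)(W), (0,2)(W), (0,1)(W), all W → L
(1,4): only reaches (1,3)(W), (1,2)(W), (1,1)(W), all W → L
(2,4): only reaches (2,3)(W), (2,2)(W), (2,1)(W), all W → L
(3,4): only reaches (3,3)(W), (3,2)(W), (3,1)(W), all W → L
(4,1): only reaches (0,1)(W), (4,0)(W), all W → L
(4,5): only reaches (0,5)(W), (4,4)(W), (4,3)(W), (4,2)(W), all W → L
(5,1): only reaches (1,1)(W), (5,0)(W), all W → L
(5,5): only reaches (1,5)(W), (5,4)(W), (5,3)(W), (5,2)(W), all W → L
(6,1): only reaches (2,1)(W), (6,0)(W), all W → L
(6,5): only reaches (2,5)(W), (6,4)(W), (6,3)(W), (6,2)(W), all W → L
(7,1): only reaches (3,1)(W), (7,0)(W), all W → L
(7,5): only reaches (3,5)(W), (7,4)(W), (7,3)(W), (7,2)(W), all W → L
Every other cell has at least one move into one of the L cells above, so it is W.
L cells per row: a=0: 2, a=1: 2, a=2: 2, a=3: 2, a=4: 2, a=5: 2, a=6: 2, a=7: 2; total 16.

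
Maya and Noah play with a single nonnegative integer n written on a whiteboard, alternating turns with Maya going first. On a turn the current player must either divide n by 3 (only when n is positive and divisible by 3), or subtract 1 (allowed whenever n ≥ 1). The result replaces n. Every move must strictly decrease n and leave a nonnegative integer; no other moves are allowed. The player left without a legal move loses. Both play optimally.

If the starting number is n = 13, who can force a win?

Noah wins.

Build the W/L table. Terminal = L. A non-terminal position is W if it has a move to some L; otherwise it is L.
n=0: no move → L
n=1: →0(L), so W
n=2: →1(W) only, which is W, so L
n=3: →2(L), so W
n=4: →3(W) only, which is W, so L
n=5: →4(L), so W
n=6: →2(L), so W
n=7: →6(W) only, which is W, so L
n=8: →7(L), so W
n=9: →3(W), 8(W) — all W, so L
n=10: →9(L), so W
n=11: →10(W) only, which is W, so L
n=12: →4(L), so W
n=13: →12(W) only, which is W, so L
The starting position 13 is L: whatever Maya does, the opponent receives a W position.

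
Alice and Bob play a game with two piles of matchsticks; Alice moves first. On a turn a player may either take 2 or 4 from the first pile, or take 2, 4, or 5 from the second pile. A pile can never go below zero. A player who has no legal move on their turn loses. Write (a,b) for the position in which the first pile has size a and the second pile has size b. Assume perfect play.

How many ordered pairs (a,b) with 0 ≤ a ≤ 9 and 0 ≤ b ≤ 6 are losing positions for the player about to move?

Label each position W (a win for the player to move) or L (a loss). A position with no legal move is L; any other position is W exactly when some move reaches an L, and L when every move reaches a W.
Every move lowers a or b (never raises either), so fill the grid row by row in increasing a, and left to right within a row: each cell's successors are then already labelled.
      b=0  b=1  b=2  b=3  b=4  b=5  b=6
a=0:    L    L    W    W    W    W    W
a=1:    L    L    W    W    W    W    W
a=2:    W    W    L    L    W    W    W
a=3:    W    W    L    L    W    W    W
a=4:    W    W    W    W    L    L    W
a=5:    W    W    W    W    L    L    W
a=6:    L    L    W    W    W    W    W
a=7:    L    L    W    W    W    W    W
a=8:    W    W    L    L    W    W    W
a=9:    W    W    L    L    W    W    W
Cells with no legal move (terminal, hence L): (0,0), (0,1), (1,0), (1,1).
The remaining L cells, each justified by listing all of its moves:
(2,2): only reaches (0,2)(W), (2,0)(W), all W → L
(2,3): only reaches (0,3)(W), (2,1)(W), all W → L
(3,2): only reaches (1,2)(W), (3,0)(W), all W → L
(3,3): only reaches (1,3)(W), (3,1)(W), all W → L
(4,4): only reaches (2,4)(W), (0,4)(W), (4,2)(W), (4,0)(W), all W → L
(4,5): only reaches (2,5)(W), (0,5)(W), (4,3)(W), (4,1)(W), (4,0)(W), all W → L
(5,4): only reaches (3,4)(W), (1,4)(W), (5,2)(W), (5,0)(W), all W → L
(5,5): only reaches (3,5)(W), (1,5)(W), (5,3)(W), (5,1)(W), (5,0)(W), all W → L
(6,0): only reaches (4,0)(W), (2,0)(W), all W → L
(6,1): only reaches (4,1)(W), (2,1)(W), all W → L
(7,0): only reaches (5,0)(W), (3,0)(W), all W → L
(7,1): only reaches (5,1)(W), (3,1)(W), all W → L
(8,2): only reaches (6,2)(W), (4,2)(W), (8,0)(W), all W → L
(8,3): only reaches (6,3)(W), (4,3)(W), (8,1)(W), all W → L
(9,2): only reaches (7,2)(W), (5,2)(W), (9,0)(W), all W → L
(9,3): only reaches (7,3)(W), (5,3)(W), (9,1)(W), all W → L
Every other cell has at least one move into one of the L cells above, so it is W.
L cells per row: a=0: 2, a=1: 2, a=2: 2, a=3: 2, a=4: 2, a=5: 2, a=6: 2, a=7: 2, a=8: 2, a=9: 2; total 20.

20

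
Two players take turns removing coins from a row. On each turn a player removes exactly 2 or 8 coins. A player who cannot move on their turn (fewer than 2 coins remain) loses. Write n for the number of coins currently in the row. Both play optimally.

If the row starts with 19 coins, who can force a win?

The first player wins.

Use the standard recursion: the mover loses at a terminal position; elsewhere, the mover wins exactly when some move hands the opponent an L position.
n=0: no move → L
n=1: no move → L
n=2: can move to 0, which is L ⇒ W
n=3: can move to 1, which is L ⇒ W
n=4: the only move is to 2(W), a W ⇒ L
n=5: the only move is to 3(W), a W ⇒ L
n=6: can move to 4, which is L ⇒ W
n=7: can move to 5, which is L ⇒ W
n=8: can move to 0, which is L ⇒ W
n=9: can move to 1, which is L ⇒ W
n=10: moves to 8(W), 2(W); every one is W ⇒ L
n=11: moves to 9(W), 3(W); every one is W ⇒ L
n=12: can move to 10, which is L ⇒ W
n=13: can move to 11, which is L ⇒ W
n=14: moves to 12(W), 6(W); every one is W ⇒ L
n=15: moves to 13(W), 7(W); every one is W ⇒ L
n=16: can move to 14, which is L ⇒ W
n=17: can move to 15, which is L ⇒ W
n=18: can move to 10, which is L ⇒ W
n=19: can move to 11, which is L ⇒ W
The starting position 19 is W: the player to move should remove 8, leaving 11, handing over an L position.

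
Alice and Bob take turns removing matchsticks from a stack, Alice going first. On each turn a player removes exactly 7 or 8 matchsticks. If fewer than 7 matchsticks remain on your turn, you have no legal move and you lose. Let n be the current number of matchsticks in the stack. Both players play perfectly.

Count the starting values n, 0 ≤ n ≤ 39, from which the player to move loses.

Label each position W (a win for the player to move) or L (a loss). A position with no legal move is L; any other position is W exactly when some move reaches an L, and L when every move reaches a W.
n=0: no move → L
n=1: no move → L
n=2: no move → L
n=3: no move → L
n=4: no move → L
n=5: no move → L
n=6: no move → L
n=7: →0(L), so W
n=8: →1(L), so W
n=9: →2(L), so W
n=10: →3(L), so W
n=11: →4(L), so W
n=12: →5(L), so W
n=13: →6(L), so W
n=14: →6(L), so W
n=15: →8(W), 7(W) — all W, so L
n=16: →9(W), 8(W) — all W, so L
n=17: →10(W), 9(W) — all W, so L
n=18: →11(W), 10(W) — all W, so L
n=19: →12(W), 11(W) — all W, so L
n=20: →13(W), 12(W) — all W, so L
n=21: →14(W), 13(W) — all W, so L
n=22: →15(L), so W
n=23: →16(L), so W
n=24: →17(L), so W
n=25: →18(L), so W
n=26: →19(L), so W
n=27: →20(L), so W
n=28: →21(L), so W
n=29: →21(L), so W
n=30: →23(W), 22(W) — all W, so L
n=31: →24(W), 23(W) — all W, so L
n=32: →25(W), 24(W) — all W, so L
n=33: →26(W), 25(W) — all W, so L
n=34: →27(W), 26(W) — all W, so L
n=35: →28(W), 27(W) — all W, so L
n=36: →29(W), 28(W) — all W, so L
n=37: →30(L), so W
n=38: →31(L), so W
n=39: →32(L), so W
L entries with 0 ≤ n ≤ 39: n = 0, 1, 2, 3, 4, 5, 6, 15, 16, 17, 18, 19, 20, 21, 30, 31, 32, 33, 34, 35, 36; that makes 21.

21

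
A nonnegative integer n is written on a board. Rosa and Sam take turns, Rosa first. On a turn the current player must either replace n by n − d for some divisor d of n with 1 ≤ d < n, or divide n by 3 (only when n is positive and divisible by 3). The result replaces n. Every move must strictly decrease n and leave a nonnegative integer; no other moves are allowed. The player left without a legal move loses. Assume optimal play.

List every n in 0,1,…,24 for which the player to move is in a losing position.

Work bottom-up. With no move the player to move loses. Otherwise the position is W if at least one move leads to an L position for the opponent, and L if every move leads to a W.
n=0: no move → L
n=1: no move → L
n=2: →1(L), so W
n=3: →1(L), so W
n=4: →2(W), 3(W) — all W, so L
n=5: →4(L), so W
n=6: →4(L), so W
n=7: →6(W) only, which is W, so L
n=8: →4(L), so W
n=9: →3(W), 6(W), 8(W) — all W, so L
n=10: →9(L), so W
n=11: →10(W) only, which is W, so L
n=12: →4(L), so W
n=13: →12(W) only, which is W, so L
n=14: →7(L), so W
n=15: →5(W), 10(W), 12(W), 14(W) — all W, so L
n=16: →15(L), so W
n=17: →16(W) only, which is W, so L
n=18: →9(L), so W
n=19: →18(W) only, which is W, so L
n=20: →15(L), so W
n=21: →7(L), so W
n=22: →11(L), so W
n=23: →22(W) only, which is W, so L
n=24: →23(L), so W
Reading off the rows marked L gives the requested list; there are 11 such values of n.

0, 1, 4, 7, 9, 11, 13, 15, 17, 19, 23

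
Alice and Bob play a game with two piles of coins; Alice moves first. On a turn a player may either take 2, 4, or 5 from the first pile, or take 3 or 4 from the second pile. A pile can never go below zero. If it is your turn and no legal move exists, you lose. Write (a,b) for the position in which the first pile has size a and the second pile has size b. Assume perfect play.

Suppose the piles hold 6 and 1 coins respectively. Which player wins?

Use the standard recursion: the mover loses at a terminal position; elsewhere, the mover wins exactly when some move hands the opponent an L position.
No move ever increases a pile, so every position that can arise here has a ≤ 6 and b ≤ 1; it is enough to label the cells with 0 ≤ a ≤ 6 and 0 ≤ b ≤ 1.
Every move lowers a or b (never raises either), so fill the grid row by row in increasing a, and left to right within a row: each cell's successors are then already labelled.
      b=0  b=1
a=0:    L    L
a=1:    L    L
a=2:    W    W
a=3:    W    W
a=4:    W    W
a=5:    W    W
a=6:    W    W
Cells with no legal move (terminal, hence L): (0,0), (0,1), (1,0), (1,1).
Every other cell has at least one move into one of the L cells above, so it is W.
From (6,1) Alice can move to (1,1), reaching an L position.

Alice wins.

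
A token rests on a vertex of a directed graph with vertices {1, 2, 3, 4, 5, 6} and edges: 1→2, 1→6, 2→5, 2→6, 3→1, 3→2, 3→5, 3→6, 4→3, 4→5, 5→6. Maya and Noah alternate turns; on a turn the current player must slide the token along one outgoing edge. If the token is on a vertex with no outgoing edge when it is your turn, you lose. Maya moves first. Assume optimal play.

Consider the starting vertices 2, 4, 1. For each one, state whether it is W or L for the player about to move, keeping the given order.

2: W, 4: L, 1: W

Label each position W (a win for the player to move) or L (a loss). A position with no legal move is L; any other position is W exactly when some move reaches an L, and L when every move reaches a W.
Every edge goes from a vertex to one that appears earlier in the order 6, 5, 2, 1, 3, 4, so processing vertices in that order labels each vertex after all of its successors.
6: no outgoing edge → L
5: can move to 6, which is L ⇒ W
2: can move to 6, which is L ⇒ W
1: can move to 6, which is L ⇒ W
3: can move to 6, which is L ⇒ W
4: moves to 3(W), 5(W); every one is W ⇒ L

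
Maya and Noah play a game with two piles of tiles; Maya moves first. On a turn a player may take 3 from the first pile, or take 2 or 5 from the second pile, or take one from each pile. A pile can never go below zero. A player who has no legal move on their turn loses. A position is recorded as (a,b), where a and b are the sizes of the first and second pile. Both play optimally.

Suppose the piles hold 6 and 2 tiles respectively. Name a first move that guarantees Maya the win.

Move to (3,2).

Use the standard recursion: the mover loses at a terminal position; elsewhere, the mover wins exactly when some move hands the opponent an L position.
No move ever increases a pile, so every position that can arise here has a ≤ 6 and b ≤ 2; it is enough to label the cells with 0 ≤ a ≤ 6 and 0 ≤ b ≤ 2.
Every move lowers a or b (never raises either), so fill the grid row by row in increasing a, and left to right within a row: each cell's successors are then already labelled.
      b=0  b=1  b=2
a=0:    L    L    W
a=1:    L    W    W
a=2:    L    W    W
a=3:    W    W    L
a=4:    W    L    L
a=5:    W    L    W
a=6:    L    L    W
Cells with no legal move (terminal, hence L): (0,0), (0,1), (1,0), (2,0).
The remaining L cells, each justified by listing all of its moves:
(3,2): moves to (0,2)(W), (3,0)(W), (2,1)(W); every one is W ⇒ L
(4,1): moves to (1,1)(W), (3,0)(W); every one is W ⇒ L
(4,2): moves to (1,2)(W), (4,0)(W), (3,1)(W); every one is W ⇒ L
(5,1): moves to (2,1)(W), (4,0)(W); every one is W ⇒ L
(6,0): the only move is to (3,0)(W), a W ⇒ L
(6,1): moves to (3,1)(W), (5,0)(W); every one is W ⇒ L
Every other cell has at least one move into one of the L cells above, so it is W.
From (6,2), the L positions reachable in one move are: (3,2), (6,0), (5,1). Any move reaching one of these is winning.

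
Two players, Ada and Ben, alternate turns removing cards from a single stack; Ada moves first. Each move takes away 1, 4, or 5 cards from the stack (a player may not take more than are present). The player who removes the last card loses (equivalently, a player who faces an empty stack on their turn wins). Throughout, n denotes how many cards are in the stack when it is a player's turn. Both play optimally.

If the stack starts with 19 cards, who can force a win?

Ben wins.

Compute win/loss labels from the base case upward. A position with no move is W. Any other position is W if it can reach an L in one move, else L.
n=0: no move; the opponent has just taken the last card and therefore loses → W
n=1: L (sole option 0(W) is W)
n=2: W (go to 1, an L position)
n=3: L (sole option 2(W) is W)
n=4: W (go to 3, an L position)
n=5: W (go to 1, an L position)
n=6: W (go to 1, an L position)
n=7: W (go to 3, an L position)
n=8: W (go to 3, an L position)
n=9: L (options 8(W), 5(W), 4(W) are all W)
n=10: W (go to 9, an L position)
n=11: L (options 10(W), 7(W), 6(W) are all W)
n=12: W (go to 11, an L position)
n=13: W (go to 9, an L position)
n=14: W (go to 9, an L position)
n=15: W (go to 11, an L position)
n=16: W (go to 11, an L position)
n=17: L (options 16(W), 13(W), 12(W) are all W)
n=18: W (go to 17, an L position)
n=19: L (options 18(W), 15(W), 14(W) are all W)
The starting position 19 is L: whatever Ada does, the opponent receives a W position.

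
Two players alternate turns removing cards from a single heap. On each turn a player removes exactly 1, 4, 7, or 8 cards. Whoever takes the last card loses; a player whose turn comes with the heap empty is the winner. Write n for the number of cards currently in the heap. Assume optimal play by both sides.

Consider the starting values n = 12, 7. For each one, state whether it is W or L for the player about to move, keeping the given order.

Compute win/loss labels from the base case upward. A position with no move is W. Any other position is W if it can reach an L in one move, else L.
n=0: no move; the opponent has just taken the last card and therefore loses → W
n=1: only reaches 0(W), which is W → L
n=2: reaches L-position 1 → W
n=3: only reaches 2(W), which is W → L
n=4: reaches L-position 3 → W
n=5: reaches L-position 1 → W
n=6: only reaches 5(W), 2(W), all W → L
n=7: reaches L-position 6 → W
n=8: reaches L-position 1 → W
n=9: reaches L-position 1 → W
n=10: reaches L-position 6 → W
n=11: reaches L-position 3 → W
n=12: only reaches 11(W), 8(W), 5(W), 4(W), all W → L

12: L, 7: W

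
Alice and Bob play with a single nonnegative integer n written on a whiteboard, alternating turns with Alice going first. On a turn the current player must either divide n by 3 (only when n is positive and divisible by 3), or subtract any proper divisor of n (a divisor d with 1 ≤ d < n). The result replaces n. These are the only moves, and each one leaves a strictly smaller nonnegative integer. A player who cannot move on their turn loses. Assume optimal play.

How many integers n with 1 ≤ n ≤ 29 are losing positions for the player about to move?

Compute win/loss labels from the base case upward. A position with no move is L. Any other position is W if it can reach an L in one move, else L.
n=0: no move → L
n=1: no move → L
n=2: W (go to 1, an L position)
n=3: W (go to 1, an L position)
n=4: L (options 2(W), 3(W) are all W)
n=5: W (go to 4, an L position)
n=6: W (go to 4, an L position)
n=7: L (sole option 6(W) is W)
n=8: W (go to 4, an L position)
n=9: L (options 3(W), 6(W), 8(W) are all W)
n=10: W (go to 9, an L position)
n=11: L (sole option 10(W) is W)
n=12: W (go to 4, an L position)
n=13: L (sole option 12(W) is W)
n=14: W (go to 7, an L position)
n=15: L (options 5(W), 10(W), 12(W), 14(W) are all W)
n=16: W (go to 15, an L position)
n=17: L (sole option 16(W) is W)
n=18: W (go to 9, an L position)
n=19: L (sole option 18(W) is W)
n=20: W (go to 15, an L position)
n=21: W (go to 7, an L position)
n=22: W (go to 11, an L position)
n=23: L (sole option 22(W) is W)
n=24: W (go to 23, an L position)
n=25: L (options 20(W), 24(W) are all W)
n=26: W (go to 13, an L position)
n=27: W (go to 9, an L position)
n=28: L (options 14(W), 21(W), 24(W), 26(W), 27(W) are all W)
n=29: W (go to 28, an L position)
L entries with 1 ≤ n ≤ 29 (n=0 is outside the asked range and is not counted): n = 1, 4, 7, 9, 11, 13, 15, 17, 19, 23, 25, 28; that makes 12.

12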